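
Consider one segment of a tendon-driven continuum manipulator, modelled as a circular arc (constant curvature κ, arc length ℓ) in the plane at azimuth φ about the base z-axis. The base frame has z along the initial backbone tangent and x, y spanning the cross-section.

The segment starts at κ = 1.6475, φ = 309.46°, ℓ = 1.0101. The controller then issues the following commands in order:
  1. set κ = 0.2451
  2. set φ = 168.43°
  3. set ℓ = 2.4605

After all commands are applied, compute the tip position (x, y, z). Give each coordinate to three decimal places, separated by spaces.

initial: κ=1.6475, φ=309.46°, ℓ=1.0101
cmd 1: set κ=0.2451 → (κ,φ,ℓ)=(0.2451,309.46°,1.0101) → tip=(0.0791,-0.0960,0.9998)
cmd 2: set φ=168.43° → (κ,φ,ℓ)=(0.2451,168.43°,1.0101) → tip=(-0.1219,0.0250,0.9998)
cmd 3: set ℓ=2.4605 → (κ,φ,ℓ)=(0.2451,168.43°,2.4605) → tip=(-0.7051,0.1443,2.3140)

-0.705 0.144 2.314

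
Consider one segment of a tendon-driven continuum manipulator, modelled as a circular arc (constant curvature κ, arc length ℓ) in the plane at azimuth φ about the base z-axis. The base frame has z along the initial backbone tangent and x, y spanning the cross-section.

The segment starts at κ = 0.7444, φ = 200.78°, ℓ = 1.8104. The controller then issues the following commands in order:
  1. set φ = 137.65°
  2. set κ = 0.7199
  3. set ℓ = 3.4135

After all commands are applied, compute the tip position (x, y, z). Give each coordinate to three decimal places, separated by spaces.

initial: κ=0.7444, φ=200.78°, ℓ=1.8104
cmd 1: set φ=137.65° → (κ,φ,ℓ)=(0.7444,137.65°,1.8104) → tip=(-0.7731,0.7047,1.3101)
cmd 2: set κ=0.7199 → (κ,φ,ℓ)=(0.7199,137.65°,1.8104) → tip=(-0.7553,0.6884,1.3397)
cmd 3: set ℓ=3.4135 → (κ,φ,ℓ)=(0.7199,137.65°,3.4135) → tip=(-1.8221,1.6609,0.8780)

-1.822 1.661 0.878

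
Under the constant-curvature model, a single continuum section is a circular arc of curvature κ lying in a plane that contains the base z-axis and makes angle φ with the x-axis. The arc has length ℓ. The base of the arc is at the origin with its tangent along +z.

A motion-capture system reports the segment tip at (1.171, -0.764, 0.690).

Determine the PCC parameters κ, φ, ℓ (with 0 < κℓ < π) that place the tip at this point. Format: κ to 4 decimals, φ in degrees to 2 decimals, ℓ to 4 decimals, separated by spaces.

ρ = √(x²+y²) = √(1.171² + -0.764²) = 1.39819
φ = atan2(y, x) mod 360° = atan2(-0.764, 1.171) = 326.8782°
|p|² = ρ² + z² = 1.39819² + 0.690² = 2.43104
κ = 2ρ / |p|² = 2×1.39819 / 2.43104 = 1.15028
θ = 2·atan2(ρ, z) = 2·atan2(1.39819, 0.690) = 2.22473 rad
ℓ = θ/κ = 2.22473/1.15028 = 1.93407

1.1503 326.88 1.9341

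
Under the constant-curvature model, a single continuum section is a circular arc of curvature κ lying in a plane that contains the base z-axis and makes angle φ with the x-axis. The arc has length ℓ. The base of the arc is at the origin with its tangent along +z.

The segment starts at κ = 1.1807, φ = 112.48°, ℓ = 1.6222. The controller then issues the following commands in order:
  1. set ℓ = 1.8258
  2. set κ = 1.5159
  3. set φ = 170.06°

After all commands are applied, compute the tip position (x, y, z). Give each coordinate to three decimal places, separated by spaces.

-1.255 0.220 0.241

initial: κ=1.1807, φ=112.48°, ℓ=1.6222
cmd 1: set ℓ=1.8258 → (κ,φ,ℓ)=(1.1807,112.48°,1.8258) → tip=(-0.5026,1.2147,0.7062)
cmd 2: set κ=1.5159 → (κ,φ,ℓ)=(1.5159,112.48°,1.8258) → tip=(-0.4870,1.1770,0.2409)
cmd 3: set φ=170.06° → (κ,φ,ℓ)=(1.5159,170.06°,1.8258) → tip=(-1.2547,0.2199,0.2409)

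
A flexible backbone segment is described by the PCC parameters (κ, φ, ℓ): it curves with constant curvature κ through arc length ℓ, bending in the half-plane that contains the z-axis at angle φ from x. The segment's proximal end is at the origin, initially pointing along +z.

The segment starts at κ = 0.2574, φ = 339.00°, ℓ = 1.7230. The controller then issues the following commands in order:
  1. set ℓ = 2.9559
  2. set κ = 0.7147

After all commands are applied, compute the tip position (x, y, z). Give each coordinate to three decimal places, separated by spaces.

initial: κ=0.2574, φ=339.00°, ℓ=1.7230
cmd 1: set ℓ=2.9559 → (κ,φ,ℓ)=(0.2574,339.00°,2.9559) → tip=(1.0001,-0.3839,2.6789)
cmd 2: set κ=0.7147 → (κ,φ,ℓ)=(0.7147,339.00°,2.9559) → tip=(1.9798,-0.7600,1.1988)

1.980 -0.760 1.199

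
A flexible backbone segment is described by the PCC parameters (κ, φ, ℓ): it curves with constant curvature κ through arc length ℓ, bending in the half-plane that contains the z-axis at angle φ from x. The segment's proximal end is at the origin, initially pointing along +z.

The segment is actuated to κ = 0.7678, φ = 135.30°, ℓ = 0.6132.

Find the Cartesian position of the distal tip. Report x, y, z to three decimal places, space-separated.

θ = κ·ℓ = 0.7678 × 0.6132 = 0.47081 rad
ρ = (1 − cos θ)/κ = (1 − 0.89120)/0.7678 = 0.14170
z = sin θ / κ = 0.45361/0.7678 = 0.59080
x = ρ cos φ = 0.14170 × cos(135.30°) = -0.10072
y = ρ sin φ = 0.14170 × sin(135.30°) = 0.09967

-0.101 0.100 0.591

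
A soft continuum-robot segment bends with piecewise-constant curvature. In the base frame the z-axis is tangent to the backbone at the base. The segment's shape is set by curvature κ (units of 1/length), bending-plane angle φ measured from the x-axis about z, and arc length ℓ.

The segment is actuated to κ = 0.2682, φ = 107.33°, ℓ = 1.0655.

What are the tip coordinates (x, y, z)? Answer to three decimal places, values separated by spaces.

θ = κ·ℓ = 0.2682 × 1.0655 = 0.28577 rad
ρ = (1 − cos θ)/κ = (1 − 0.95945)/0.2682 = 0.15121
z = sin θ / κ = 0.28189/0.2682 = 1.05106
x = ρ cos φ = 0.15121 × cos(107.33°) = -0.04504
y = ρ sin φ = 0.15121 × sin(107.33°) = 0.14435

-0.045 0.144 1.051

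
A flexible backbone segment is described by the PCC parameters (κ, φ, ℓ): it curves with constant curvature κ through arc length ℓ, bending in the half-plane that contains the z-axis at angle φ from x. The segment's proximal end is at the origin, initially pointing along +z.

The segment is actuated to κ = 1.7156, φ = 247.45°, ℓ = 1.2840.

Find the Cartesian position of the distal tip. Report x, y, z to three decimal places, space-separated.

-0.356 -0.856 0.470

θ = κ·ℓ = 1.7156 × 1.2840 = 2.20283 rad
ρ = (1 − cos θ)/κ = (1 − -0.59079)/1.7156 = 0.92725
z = sin θ / κ = 0.80683/1.7156 = 0.47029
x = ρ cos φ = 0.92725 × cos(247.45°) = -0.35559
y = ρ sin φ = 0.92725 × sin(247.45°) = -0.85636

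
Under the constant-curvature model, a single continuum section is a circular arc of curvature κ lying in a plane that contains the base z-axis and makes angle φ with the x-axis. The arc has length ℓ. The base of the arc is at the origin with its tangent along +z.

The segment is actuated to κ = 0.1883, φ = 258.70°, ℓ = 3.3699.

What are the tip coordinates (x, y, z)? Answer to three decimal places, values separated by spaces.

-0.203 -1.014 3.148

θ = κ·ℓ = 0.1883 × 3.3699 = 0.63455 rad
ρ = (1 − cos θ)/κ = (1 − 0.80534)/0.1883 = 1.03379
z = sin θ / κ = 0.59282/0.1883 = 3.14826
x = ρ cos φ = 1.03379 × cos(258.70°) = -0.20257
y = ρ sin φ = 1.03379 × sin(258.70°) = -1.01375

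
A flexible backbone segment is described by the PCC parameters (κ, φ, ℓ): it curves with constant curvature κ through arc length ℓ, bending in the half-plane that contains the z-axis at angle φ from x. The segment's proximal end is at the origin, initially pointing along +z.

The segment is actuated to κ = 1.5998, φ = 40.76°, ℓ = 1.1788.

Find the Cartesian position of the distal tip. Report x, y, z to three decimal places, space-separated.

θ = κ·ℓ = 1.5998 × 1.1788 = 1.88584 rad
ρ = (1 − cos θ)/κ = (1 − -0.30986)/1.5998 = 0.81877
z = sin θ / κ = 0.95078/1.5998 = 0.59431
x = ρ cos φ = 0.81877 × cos(40.76°) = 0.62018
y = ρ sin φ = 0.81877 × sin(40.76°) = 0.53457

0.620 0.535 0.594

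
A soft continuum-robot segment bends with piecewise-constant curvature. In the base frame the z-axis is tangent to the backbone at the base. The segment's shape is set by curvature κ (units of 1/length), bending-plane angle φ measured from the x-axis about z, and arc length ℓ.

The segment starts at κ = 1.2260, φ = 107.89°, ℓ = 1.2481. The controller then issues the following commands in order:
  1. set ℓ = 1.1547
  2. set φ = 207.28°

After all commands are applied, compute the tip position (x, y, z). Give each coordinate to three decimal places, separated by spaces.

-0.613 -0.316 0.806

initial: κ=1.2260, φ=107.89°, ℓ=1.2481
cmd 1: set ℓ=1.1547 → (κ,φ,ℓ)=(1.2260,107.89°,1.1547) → tip=(-0.2118,0.6563,0.8059)
cmd 2: set φ=207.28° → (κ,φ,ℓ)=(1.2260,207.28°,1.1547) → tip=(-0.6129,-0.3161,0.8059)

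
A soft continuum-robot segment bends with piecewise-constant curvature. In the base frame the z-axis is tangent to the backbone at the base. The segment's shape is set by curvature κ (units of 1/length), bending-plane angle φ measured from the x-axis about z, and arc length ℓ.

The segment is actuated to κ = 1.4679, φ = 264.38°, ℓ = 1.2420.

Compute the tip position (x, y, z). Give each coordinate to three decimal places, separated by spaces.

θ = κ·ℓ = 1.4679 × 1.2420 = 1.82313 rad
ρ = (1 − cos θ)/κ = (1 − -0.24967)/1.4679 = 0.85133
z = sin θ / κ = 0.96833/1.4679 = 0.65967
x = ρ cos φ = 0.85133 × cos(264.38°) = -0.08337
y = ρ sin φ = 0.85133 × sin(264.38°) = -0.84724

-0.083 -0.847 0.660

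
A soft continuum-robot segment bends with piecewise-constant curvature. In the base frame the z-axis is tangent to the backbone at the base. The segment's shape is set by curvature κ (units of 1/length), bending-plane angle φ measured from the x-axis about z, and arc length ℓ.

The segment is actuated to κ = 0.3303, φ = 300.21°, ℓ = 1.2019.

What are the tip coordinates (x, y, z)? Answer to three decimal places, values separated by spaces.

0.118 -0.203 1.171

θ = κ·ℓ = 0.3303 × 1.2019 = 0.39699 rad
ρ = (1 − cos θ)/κ = (1 − 0.92223)/0.3303 = 0.23545
z = sin θ / κ = 0.38664/0.3303 = 1.17058
x = ρ cos φ = 0.23545 × cos(300.21°) = 0.11847
y = ρ sin φ = 0.23545 × sin(300.21°) = -0.20348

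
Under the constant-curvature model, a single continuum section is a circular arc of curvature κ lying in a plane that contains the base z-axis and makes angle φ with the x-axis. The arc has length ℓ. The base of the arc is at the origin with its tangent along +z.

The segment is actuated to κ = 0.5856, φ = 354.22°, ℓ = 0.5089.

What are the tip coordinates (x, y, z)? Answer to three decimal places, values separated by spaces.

0.075 -0.008 0.501

θ = κ·ℓ = 0.5856 × 0.5089 = 0.29801 rad
ρ = (1 − cos θ)/κ = (1 − 0.95592)/0.5856 = 0.07527
z = sin θ / κ = 0.29362/0.5856 = 0.50140
x = ρ cos φ = 0.07527 × cos(354.22°) = 0.07489
y = ρ sin φ = 0.07527 × sin(354.22°) = -0.00758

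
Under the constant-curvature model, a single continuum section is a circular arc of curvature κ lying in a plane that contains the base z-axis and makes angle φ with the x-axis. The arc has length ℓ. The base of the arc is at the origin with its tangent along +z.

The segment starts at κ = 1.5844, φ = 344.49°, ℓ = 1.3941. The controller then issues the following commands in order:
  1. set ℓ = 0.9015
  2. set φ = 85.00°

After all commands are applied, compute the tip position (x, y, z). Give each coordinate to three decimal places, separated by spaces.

initial: κ=1.5844, φ=344.49°, ℓ=1.3941
cmd 1: set ℓ=0.9015 → (κ,φ,ℓ)=(1.5844,344.49°,0.9015) → tip=(0.5218,-0.1448,0.6248)
cmd 2: set φ=85.00° → (κ,φ,ℓ)=(1.5844,85.00°,0.9015) → tip=(0.0472,0.5395,0.6248)

0.047 0.539 0.625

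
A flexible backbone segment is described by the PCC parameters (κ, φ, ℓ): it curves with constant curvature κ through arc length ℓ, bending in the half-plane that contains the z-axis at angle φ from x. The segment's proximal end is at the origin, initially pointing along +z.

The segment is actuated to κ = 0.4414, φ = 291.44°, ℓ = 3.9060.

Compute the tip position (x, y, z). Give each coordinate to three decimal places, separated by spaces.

θ = κ·ℓ = 0.4414 × 3.9060 = 1.72411 rad
ρ = (1 − cos θ)/κ = (1 − -0.15271)/0.4414 = 2.61149
z = sin θ / κ = 0.98827/0.4414 = 2.23895
x = ρ cos φ = 2.61149 × cos(291.44°) = 0.95457
y = ρ sin φ = 2.61149 × sin(291.44°) = -2.43078

0.955 -2.431 2.239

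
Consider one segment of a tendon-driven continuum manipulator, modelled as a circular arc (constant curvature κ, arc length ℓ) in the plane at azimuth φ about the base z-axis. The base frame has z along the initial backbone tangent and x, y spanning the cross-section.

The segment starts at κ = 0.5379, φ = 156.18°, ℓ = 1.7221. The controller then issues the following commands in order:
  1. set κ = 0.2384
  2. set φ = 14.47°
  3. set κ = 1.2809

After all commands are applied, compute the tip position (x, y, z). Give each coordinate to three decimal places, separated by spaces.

initial: κ=0.5379, φ=156.18°, ℓ=1.7221
cmd 1: set κ=0.2384 → (κ,φ,ℓ)=(0.2384,156.18°,1.7221) → tip=(-0.3189,0.1408,1.6741)
cmd 2: set φ=14.47° → (κ,φ,ℓ)=(0.2384,14.47°,1.7221) → tip=(0.3375,0.0871,1.6741)
cmd 3: set κ=1.2809 → (κ,φ,ℓ)=(1.2809,14.47°,1.7221) → tip=(1.2044,0.3108,0.6285)

1.204 0.311 0.629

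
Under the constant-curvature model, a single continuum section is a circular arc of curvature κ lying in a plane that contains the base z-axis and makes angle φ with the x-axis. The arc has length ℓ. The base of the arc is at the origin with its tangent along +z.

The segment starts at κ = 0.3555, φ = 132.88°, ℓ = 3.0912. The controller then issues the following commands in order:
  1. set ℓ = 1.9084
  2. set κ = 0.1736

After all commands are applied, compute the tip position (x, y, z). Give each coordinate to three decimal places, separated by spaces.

initial: κ=0.3555, φ=132.88°, ℓ=3.0912
cmd 1: set ℓ=1.9084 → (κ,φ,ℓ)=(0.3555,132.88°,1.9084) → tip=(-0.4239,0.4565,1.7653)
cmd 2: set κ=0.1736 → (κ,φ,ℓ)=(0.1736,132.88°,1.9084) → tip=(-0.2132,0.2295,1.8737)

-0.213 0.230 1.874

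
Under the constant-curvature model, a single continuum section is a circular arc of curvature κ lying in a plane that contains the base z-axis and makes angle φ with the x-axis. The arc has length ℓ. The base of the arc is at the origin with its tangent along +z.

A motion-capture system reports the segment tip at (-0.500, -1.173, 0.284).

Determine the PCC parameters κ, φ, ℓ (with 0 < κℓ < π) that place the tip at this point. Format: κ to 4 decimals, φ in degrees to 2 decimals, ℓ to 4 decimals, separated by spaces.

ρ = √(x²+y²) = √(-0.500² + -1.173²) = 1.27512
φ = atan2(y, x) mod 360° = atan2(-1.173, -0.500) = 246.9135°
|p|² = ρ² + z² = 1.27512² + 0.284² = 1.70659
κ = 2ρ / |p|² = 2×1.27512 / 1.70659 = 1.49435
θ = 2·atan2(ρ, z) = 2·atan2(1.27512, 0.284) = 2.70330 rad
ℓ = θ/κ = 2.70330/1.49435 = 1.80901

1.4944 246.91 1.8090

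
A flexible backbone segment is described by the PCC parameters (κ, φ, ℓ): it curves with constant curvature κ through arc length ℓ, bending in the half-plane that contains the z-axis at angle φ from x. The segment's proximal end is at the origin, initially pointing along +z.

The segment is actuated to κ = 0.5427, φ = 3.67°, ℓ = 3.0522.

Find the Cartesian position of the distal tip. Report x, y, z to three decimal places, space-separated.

θ = κ·ℓ = 0.5427 × 3.0522 = 1.65643 rad
ρ = (1 − cos θ)/κ = (1 − -0.08553)/0.5427 = 2.00024
z = sin θ / κ = 0.99634/0.5427 = 1.83589
x = ρ cos φ = 2.00024 × cos(3.67°) = 1.99613
y = ρ sin φ = 2.00024 × sin(3.67°) = 0.12803

1.996 0.128 1.836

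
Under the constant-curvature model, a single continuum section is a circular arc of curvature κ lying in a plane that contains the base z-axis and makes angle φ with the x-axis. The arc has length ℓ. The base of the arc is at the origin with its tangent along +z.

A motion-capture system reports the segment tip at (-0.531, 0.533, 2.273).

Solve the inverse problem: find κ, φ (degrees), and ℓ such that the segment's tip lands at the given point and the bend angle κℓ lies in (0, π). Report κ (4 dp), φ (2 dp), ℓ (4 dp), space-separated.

0.2625 134.89 2.4355

ρ = √(x²+y²) = √(-0.531² + 0.533²) = 0.75236
φ = atan2(y, x) mod 360° = atan2(0.533, -0.531) = 134.8923°
|p|² = ρ² + z² = 0.75236² + 2.273² = 5.73258
κ = 2ρ / |p|² = 2×0.75236 / 5.73258 = 0.26249
θ = 2·atan2(ρ, z) = 2·atan2(0.75236, 2.273) = 0.63930 rad
ℓ = θ/κ = 0.63930/0.26249 = 2.43554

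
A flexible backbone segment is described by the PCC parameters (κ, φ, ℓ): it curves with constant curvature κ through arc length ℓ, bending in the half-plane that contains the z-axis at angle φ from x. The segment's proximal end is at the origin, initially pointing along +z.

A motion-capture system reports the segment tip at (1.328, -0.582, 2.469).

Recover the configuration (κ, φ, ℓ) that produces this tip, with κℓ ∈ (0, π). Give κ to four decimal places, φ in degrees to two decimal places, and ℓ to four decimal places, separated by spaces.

0.3537 336.33 3.0024

ρ = √(x²+y²) = √(1.328² + -0.582²) = 1.44993
φ = atan2(y, x) mod 360° = atan2(-0.582, 1.328) = 336.3344°
|p|² = ρ² + z² = 1.44993² + 2.469² = 8.19827
κ = 2ρ / |p|² = 2×1.44993 / 8.19827 = 0.35372
θ = 2·atan2(ρ, z) = 2·atan2(1.44993, 2.469) = 1.06199 rad
ℓ = θ/κ = 1.06199/0.35372 = 3.00238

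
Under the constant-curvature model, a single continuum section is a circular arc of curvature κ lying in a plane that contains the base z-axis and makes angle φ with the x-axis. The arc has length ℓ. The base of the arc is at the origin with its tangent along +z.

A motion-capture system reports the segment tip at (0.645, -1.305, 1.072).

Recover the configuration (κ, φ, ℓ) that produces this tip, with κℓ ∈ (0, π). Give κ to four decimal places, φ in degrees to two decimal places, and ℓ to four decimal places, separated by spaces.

0.8908 296.30 2.1015

ρ = √(x²+y²) = √(0.645² + -1.305²) = 1.45570
φ = atan2(y, x) mod 360° = atan2(-1.305, 0.645) = 296.3010°
|p|² = ρ² + z² = 1.45570² + 1.072² = 3.26823
κ = 2ρ / |p|² = 2×1.45570 / 3.26823 = 0.89081
θ = 2·atan2(ρ, z) = 2·atan2(1.45570, 1.072) = 1.87209 rad
ℓ = θ/κ = 1.87209/0.89081 = 2.10155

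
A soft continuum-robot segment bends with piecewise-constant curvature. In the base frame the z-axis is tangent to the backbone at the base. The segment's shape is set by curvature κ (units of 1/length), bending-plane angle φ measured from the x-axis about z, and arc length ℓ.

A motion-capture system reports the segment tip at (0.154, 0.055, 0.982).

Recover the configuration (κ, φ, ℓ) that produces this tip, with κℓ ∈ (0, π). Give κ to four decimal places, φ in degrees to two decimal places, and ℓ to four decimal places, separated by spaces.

0.3300 19.65 1.0001

ρ = √(x²+y²) = √(0.154² + 0.055²) = 0.16353
φ = atan2(y, x) mod 360° = atan2(0.055, 0.154) = 19.6538°
|p|² = ρ² + z² = 0.16353² + 0.982² = 0.99106
κ = 2ρ / |p|² = 2×0.16353 / 0.99106 = 0.33000
θ = 2·atan2(ρ, z) = 2·atan2(0.16353, 0.982) = 0.33002 rad
ℓ = θ/κ = 0.33002/0.33000 = 1.00005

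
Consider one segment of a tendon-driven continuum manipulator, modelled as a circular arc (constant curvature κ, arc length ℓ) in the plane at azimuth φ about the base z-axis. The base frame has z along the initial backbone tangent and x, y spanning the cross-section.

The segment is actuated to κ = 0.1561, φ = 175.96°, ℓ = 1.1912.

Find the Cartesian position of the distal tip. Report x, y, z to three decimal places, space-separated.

-0.110 0.008 1.184

θ = κ·ℓ = 0.1561 × 1.1912 = 0.18595 rad
ρ = (1 − cos θ)/κ = (1 − 0.98276)/0.1561 = 0.11043
z = sin θ / κ = 0.18488/0.1561 = 1.18435
x = ρ cos φ = 0.11043 × cos(175.96°) = -0.11016
y = ρ sin φ = 0.11043 × sin(175.96°) = 0.00778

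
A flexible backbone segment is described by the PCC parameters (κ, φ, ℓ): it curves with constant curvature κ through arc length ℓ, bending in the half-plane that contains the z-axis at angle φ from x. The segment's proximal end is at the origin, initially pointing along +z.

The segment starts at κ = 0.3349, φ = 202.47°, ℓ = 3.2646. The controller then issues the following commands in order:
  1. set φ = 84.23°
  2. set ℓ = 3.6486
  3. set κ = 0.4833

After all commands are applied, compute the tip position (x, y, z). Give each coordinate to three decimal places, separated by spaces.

initial: κ=0.3349, φ=202.47°, ℓ=3.2646
cmd 1: set φ=84.23° → (κ,φ,ℓ)=(0.3349,84.23°,3.2646) → tip=(0.1622,1.6056,2.6520)
cmd 2: set ℓ=3.6486 → (κ,φ,ℓ)=(0.3349,84.23°,3.6486) → tip=(0.1976,1.9553,2.8061)
cmd 3: set κ=0.4833 → (κ,φ,ℓ)=(0.4833,84.23°,3.6486) → tip=(0.2478,2.4526,2.0309)

0.248 2.453 2.031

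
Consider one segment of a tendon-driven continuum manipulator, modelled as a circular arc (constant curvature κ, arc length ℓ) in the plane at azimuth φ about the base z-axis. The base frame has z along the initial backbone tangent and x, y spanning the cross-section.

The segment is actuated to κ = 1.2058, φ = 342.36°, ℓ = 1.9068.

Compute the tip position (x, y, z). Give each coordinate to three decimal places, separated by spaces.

θ = κ·ℓ = 1.2058 × 1.9068 = 2.29922 rad
ρ = (1 − cos θ)/κ = (1 − -0.66569)/1.2058 = 1.38140
z = sin θ / κ = 0.74623/1.2058 = 0.61886
x = ρ cos φ = 1.38140 × cos(342.36°) = 1.31645
y = ρ sin φ = 1.38140 × sin(342.36°) = -0.41861

1.316 -0.419 0.619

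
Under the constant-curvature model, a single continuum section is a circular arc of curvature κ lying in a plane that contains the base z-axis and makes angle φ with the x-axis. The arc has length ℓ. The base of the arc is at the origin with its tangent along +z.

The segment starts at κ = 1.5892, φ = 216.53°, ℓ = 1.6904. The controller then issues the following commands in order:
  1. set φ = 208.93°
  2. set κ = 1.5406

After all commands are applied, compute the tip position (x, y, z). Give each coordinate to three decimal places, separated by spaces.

initial: κ=1.5892, φ=216.53°, ℓ=1.6904
cmd 1: set φ=208.93° → (κ,φ,ℓ)=(1.5892,208.93°,1.6904) → tip=(-1.0454,-0.5778,0.2766)
cmd 2: set κ=1.5406 → (κ,φ,ℓ)=(1.5406,208.93°,1.6904) → tip=(-1.0561,-0.5837,0.3323)

-1.056 -0.584 0.332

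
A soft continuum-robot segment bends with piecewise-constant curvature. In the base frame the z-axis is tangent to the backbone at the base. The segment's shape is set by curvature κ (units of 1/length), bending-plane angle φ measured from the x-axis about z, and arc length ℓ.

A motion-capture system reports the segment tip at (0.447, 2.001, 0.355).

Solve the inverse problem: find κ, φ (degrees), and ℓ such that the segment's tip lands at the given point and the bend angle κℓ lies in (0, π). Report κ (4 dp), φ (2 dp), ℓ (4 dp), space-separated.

ρ = √(x²+y²) = √(0.447² + 2.001²) = 2.05032
φ = atan2(y, x) mod 360° = atan2(2.001, 0.447) = 77.4075°
|p|² = ρ² + z² = 2.05032² + 0.355² = 4.32984
κ = 2ρ / |p|² = 2×2.05032 / 4.32984 = 0.94707
θ = 2·atan2(ρ, z) = 2·atan2(2.05032, 0.355) = 2.79870 rad
ℓ = θ/κ = 2.79870/0.94707 = 2.95513

0.9471 77.41 2.9551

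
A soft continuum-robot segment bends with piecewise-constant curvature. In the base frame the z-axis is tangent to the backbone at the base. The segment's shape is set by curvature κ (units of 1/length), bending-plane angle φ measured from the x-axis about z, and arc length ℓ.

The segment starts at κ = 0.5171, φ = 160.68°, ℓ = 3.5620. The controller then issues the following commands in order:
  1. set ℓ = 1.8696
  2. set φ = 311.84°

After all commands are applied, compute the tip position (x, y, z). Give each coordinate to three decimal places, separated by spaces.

0.557 -0.622 1.592

initial: κ=0.5171, φ=160.68°, ℓ=3.5620
cmd 1: set ℓ=1.8696 → (κ,φ,ℓ)=(0.5171,160.68°,1.8696) → tip=(-0.7885,0.2764,1.5917)
cmd 2: set φ=311.84° → (κ,φ,ℓ)=(0.5171,311.84°,1.8696) → tip=(0.5573,-0.6225,1.5917)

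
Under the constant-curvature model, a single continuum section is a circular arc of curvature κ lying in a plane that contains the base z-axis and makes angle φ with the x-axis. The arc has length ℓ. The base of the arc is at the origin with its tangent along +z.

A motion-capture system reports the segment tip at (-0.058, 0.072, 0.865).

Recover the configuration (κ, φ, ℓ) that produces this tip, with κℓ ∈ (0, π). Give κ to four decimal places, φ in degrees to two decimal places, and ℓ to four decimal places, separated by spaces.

0.2443 128.85 0.8716

ρ = √(x²+y²) = √(-0.058² + 0.072²) = 0.09246
φ = atan2(y, x) mod 360° = atan2(0.072, -0.058) = 128.8534°
|p|² = ρ² + z² = 0.09246² + 0.865² = 0.75677
κ = 2ρ / |p|² = 2×0.09246 / 0.75677 = 0.24434
θ = 2·atan2(ρ, z) = 2·atan2(0.09246, 0.865) = 0.21296 rad
ℓ = θ/κ = 0.21296/0.24434 = 0.87157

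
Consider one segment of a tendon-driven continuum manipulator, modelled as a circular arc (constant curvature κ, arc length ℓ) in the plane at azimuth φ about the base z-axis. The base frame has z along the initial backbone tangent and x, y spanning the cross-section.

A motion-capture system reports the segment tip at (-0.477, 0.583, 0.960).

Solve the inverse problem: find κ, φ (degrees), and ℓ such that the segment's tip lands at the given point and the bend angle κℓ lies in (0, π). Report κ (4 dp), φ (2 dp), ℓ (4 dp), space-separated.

ρ = √(x²+y²) = √(-0.477² + 0.583²) = 0.75327
φ = atan2(y, x) mod 360° = atan2(0.583, -0.477) = 129.2894°
|p|² = ρ² + z² = 0.75327² + 0.960² = 1.48902
κ = 2ρ / |p|² = 2×0.75327 / 1.48902 = 1.01177
θ = 2·atan2(ρ, z) = 2·atan2(0.75327, 0.960) = 1.33063 rad
ℓ = θ/κ = 1.33063/1.01177 = 1.31515

1.0118 129.29 1.3152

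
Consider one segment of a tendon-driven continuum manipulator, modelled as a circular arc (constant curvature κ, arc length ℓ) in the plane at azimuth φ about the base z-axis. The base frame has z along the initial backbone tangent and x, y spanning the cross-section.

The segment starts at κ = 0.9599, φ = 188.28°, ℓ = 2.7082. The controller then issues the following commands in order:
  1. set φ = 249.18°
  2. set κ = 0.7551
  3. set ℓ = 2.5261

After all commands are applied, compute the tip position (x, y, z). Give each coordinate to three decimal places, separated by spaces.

initial: κ=0.9599, φ=188.28°, ℓ=2.7082
cmd 1: set φ=249.18° → (κ,φ,ℓ)=(0.9599,249.18°,2.7082) → tip=(-0.6875,-1.8079,0.5374)
cmd 2: set κ=0.7551 → (κ,φ,ℓ)=(0.7551,249.18°,2.7082) → tip=(-0.6856,-1.8030,1.1782)
cmd 3: set ℓ=2.5261 → (κ,φ,ℓ)=(0.7551,249.18°,2.5261) → tip=(-0.6262,-1.6468,1.2500)

-0.626 -1.647 1.250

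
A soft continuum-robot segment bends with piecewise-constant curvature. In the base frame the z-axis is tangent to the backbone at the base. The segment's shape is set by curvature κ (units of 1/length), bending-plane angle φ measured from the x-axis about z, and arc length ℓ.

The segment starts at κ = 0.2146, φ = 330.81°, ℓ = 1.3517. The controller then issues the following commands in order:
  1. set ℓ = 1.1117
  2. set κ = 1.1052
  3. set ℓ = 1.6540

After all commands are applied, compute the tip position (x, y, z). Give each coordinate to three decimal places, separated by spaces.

initial: κ=0.2146, φ=330.81°, ℓ=1.3517
cmd 1: set ℓ=1.1117 → (κ,φ,ℓ)=(0.2146,330.81°,1.1117) → tip=(0.1152,-0.0644,1.1012)
cmd 2: set κ=1.1052 → (κ,φ,ℓ)=(1.1052,330.81°,1.1117) → tip=(0.5249,-0.2932,0.8524)
cmd 3: set ℓ=1.6540 → (κ,φ,ℓ)=(1.1052,330.81°,1.6540) → tip=(0.9908,-0.5535,0.8750)

0.991 -0.554 0.875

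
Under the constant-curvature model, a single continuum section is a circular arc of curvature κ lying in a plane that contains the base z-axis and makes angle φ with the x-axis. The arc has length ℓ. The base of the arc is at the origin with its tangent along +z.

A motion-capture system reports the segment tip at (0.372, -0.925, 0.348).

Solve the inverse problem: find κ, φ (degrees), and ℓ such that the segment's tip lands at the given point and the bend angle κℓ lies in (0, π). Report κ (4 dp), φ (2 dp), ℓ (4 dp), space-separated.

ρ = √(x²+y²) = √(0.372² + -0.925²) = 0.99700
φ = atan2(y, x) mod 360° = atan2(-0.925, 0.372) = 291.9081°
|p|² = ρ² + z² = 0.99700² + 0.348² = 1.11511
κ = 2ρ / |p|² = 2×0.99700 / 1.11511 = 1.78816
θ = 2·atan2(ρ, z) = 2·atan2(0.99700, 0.348) = 2.46994 rad
ℓ = θ/κ = 2.46994/1.78816 = 1.38128

1.7882 291.91 1.3813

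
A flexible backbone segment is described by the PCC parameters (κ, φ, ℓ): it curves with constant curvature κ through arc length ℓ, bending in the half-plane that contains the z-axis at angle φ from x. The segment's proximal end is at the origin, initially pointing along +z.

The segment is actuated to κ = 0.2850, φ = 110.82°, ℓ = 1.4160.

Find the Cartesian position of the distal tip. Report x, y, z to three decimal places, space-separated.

θ = κ·ℓ = 0.2850 × 1.4160 = 0.40356 rad
ρ = (1 − cos θ)/κ = (1 − 0.91967)/0.2850 = 0.28186
z = sin θ / κ = 0.39269/0.2850 = 1.37788
x = ρ cos φ = 0.28186 × cos(110.82°) = -0.10018
y = ρ sin φ = 0.28186 × sin(110.82°) = 0.26346

-0.100 0.263 1.378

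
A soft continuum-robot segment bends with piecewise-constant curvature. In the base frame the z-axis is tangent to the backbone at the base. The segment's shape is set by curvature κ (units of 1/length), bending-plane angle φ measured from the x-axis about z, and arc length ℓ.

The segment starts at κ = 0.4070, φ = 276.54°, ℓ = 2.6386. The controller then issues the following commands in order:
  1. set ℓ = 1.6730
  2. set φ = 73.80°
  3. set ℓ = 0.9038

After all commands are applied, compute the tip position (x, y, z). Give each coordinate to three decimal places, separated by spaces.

0.046 0.158 0.884

initial: κ=0.4070, φ=276.54°, ℓ=2.6386
cmd 1: set ℓ=1.6730 → (κ,φ,ℓ)=(0.4070,276.54°,1.6730) → tip=(0.0624,-0.5443,1.5467)
cmd 2: set φ=73.80° → (κ,φ,ℓ)=(0.4070,73.80°,1.6730) → tip=(0.1529,0.5262,1.5467)
cmd 3: set ℓ=0.9038 → (κ,φ,ℓ)=(0.4070,73.80°,0.9038) → tip=(0.0459,0.1578,0.8836)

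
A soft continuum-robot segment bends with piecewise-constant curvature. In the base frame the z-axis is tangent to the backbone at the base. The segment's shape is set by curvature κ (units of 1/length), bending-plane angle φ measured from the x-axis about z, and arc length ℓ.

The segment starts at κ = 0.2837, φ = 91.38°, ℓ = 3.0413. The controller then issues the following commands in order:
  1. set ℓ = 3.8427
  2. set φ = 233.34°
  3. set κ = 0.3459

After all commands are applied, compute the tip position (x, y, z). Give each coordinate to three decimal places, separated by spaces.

-1.313 -1.764 2.807

initial: κ=0.2837, φ=91.38°, ℓ=3.0413
cmd 1: set ℓ=3.8427 → (κ,φ,ℓ)=(0.2837,91.38°,3.8427) → tip=(-0.0456,1.8947,3.1255)
cmd 2: set φ=233.34° → (κ,φ,ℓ)=(0.2837,233.34°,3.8427) → tip=(-1.1316,-1.5203,3.1255)
cmd 3: set κ=0.3459 → (κ,φ,ℓ)=(0.3459,233.34°,3.8427) → tip=(-1.3131,-1.7643,2.8070)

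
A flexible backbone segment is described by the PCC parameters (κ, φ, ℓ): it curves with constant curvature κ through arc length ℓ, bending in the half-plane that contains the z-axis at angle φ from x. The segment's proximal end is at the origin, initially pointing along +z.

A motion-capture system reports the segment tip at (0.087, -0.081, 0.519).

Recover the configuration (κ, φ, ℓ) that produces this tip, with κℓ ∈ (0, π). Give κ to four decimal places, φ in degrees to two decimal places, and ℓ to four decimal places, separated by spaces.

0.8386 317.05 0.5370

ρ = √(x²+y²) = √(0.087² + -0.081²) = 0.11887
φ = atan2(y, x) mod 360° = atan2(-0.081, 0.087) = 317.0454°
|p|² = ρ² + z² = 0.11887² + 0.519² = 0.28349
κ = 2ρ / |p|² = 2×0.11887 / 0.28349 = 0.83861
θ = 2·atan2(ρ, z) = 2·atan2(0.11887, 0.519) = 0.45031 rad
ℓ = θ/κ = 0.45031/0.83861 = 0.53696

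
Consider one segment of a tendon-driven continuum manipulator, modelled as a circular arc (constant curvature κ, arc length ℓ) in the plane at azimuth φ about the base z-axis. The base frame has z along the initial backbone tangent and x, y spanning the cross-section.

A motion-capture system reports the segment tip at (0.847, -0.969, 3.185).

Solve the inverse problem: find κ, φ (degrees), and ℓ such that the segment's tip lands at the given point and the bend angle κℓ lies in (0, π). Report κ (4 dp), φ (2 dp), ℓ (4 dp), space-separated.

0.2181 311.16 3.5211

ρ = √(x²+y²) = √(0.847² + -0.969²) = 1.28700
φ = atan2(y, x) mod 360° = atan2(-0.969, 0.847) = 311.1566°
|p|² = ρ² + z² = 1.28700² + 3.185² = 11.80060
κ = 2ρ / |p|² = 2×1.28700 / 11.80060 = 0.21812
θ = 2·atan2(ρ, z) = 2·atan2(1.28700, 3.185) = 0.76804 rad
ℓ = θ/κ = 0.76804/0.21812 = 3.52111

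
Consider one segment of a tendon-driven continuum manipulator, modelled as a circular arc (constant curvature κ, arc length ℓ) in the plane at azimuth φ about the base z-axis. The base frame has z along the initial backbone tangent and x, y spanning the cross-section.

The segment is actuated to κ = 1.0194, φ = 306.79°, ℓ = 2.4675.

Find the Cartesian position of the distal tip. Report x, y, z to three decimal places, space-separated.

θ = κ·ℓ = 1.0194 × 2.4675 = 2.51537 rad
ρ = (1 − cos θ)/κ = (1 − -0.81025)/1.0194 = 1.77580
z = sin θ / κ = 0.58609/1.0194 = 0.57494
x = ρ cos φ = 1.77580 × cos(306.79°) = 1.06350
y = ρ sin φ = 1.77580 × sin(306.79°) = -1.42212

1.063 -1.422 0.575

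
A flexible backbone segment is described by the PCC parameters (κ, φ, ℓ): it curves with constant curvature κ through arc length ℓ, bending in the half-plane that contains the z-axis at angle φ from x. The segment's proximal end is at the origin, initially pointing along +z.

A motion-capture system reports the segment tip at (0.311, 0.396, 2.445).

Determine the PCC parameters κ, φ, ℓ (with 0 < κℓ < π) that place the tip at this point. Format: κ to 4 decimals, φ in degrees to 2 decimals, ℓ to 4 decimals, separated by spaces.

0.1616 51.86 2.5136

ρ = √(x²+y²) = √(0.311² + 0.396²) = 0.50352
φ = atan2(y, x) mod 360° = atan2(0.396, 0.311) = 51.8556°
|p|² = ρ² + z² = 0.50352² + 2.445² = 6.23156
κ = 2ρ / |p|² = 2×0.50352 / 6.23156 = 0.16160
θ = 2·atan2(ρ, z) = 2·atan2(0.50352, 2.445) = 0.40620 rad
ℓ = θ/κ = 0.40620/0.16160 = 2.51355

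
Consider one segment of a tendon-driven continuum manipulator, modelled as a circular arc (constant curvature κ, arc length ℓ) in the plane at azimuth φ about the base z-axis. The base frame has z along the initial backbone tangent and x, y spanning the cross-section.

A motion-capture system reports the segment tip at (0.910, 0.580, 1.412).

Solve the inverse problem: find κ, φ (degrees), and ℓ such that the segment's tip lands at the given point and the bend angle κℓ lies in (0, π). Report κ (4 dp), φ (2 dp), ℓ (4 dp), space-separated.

ρ = √(x²+y²) = √(0.910² + 0.580²) = 1.07912
φ = atan2(y, x) mod 360° = atan2(0.580, 0.910) = 32.5119°
|p|² = ρ² + z² = 1.07912² + 1.412² = 3.15824
κ = 2ρ / |p|² = 2×1.07912 / 3.15824 = 0.68337
θ = 2·atan2(ρ, z) = 2·atan2(1.07912, 1.412) = 1.30512 rad
ℓ = θ/κ = 1.30512/0.68337 = 1.90983

0.6834 32.51 1.9098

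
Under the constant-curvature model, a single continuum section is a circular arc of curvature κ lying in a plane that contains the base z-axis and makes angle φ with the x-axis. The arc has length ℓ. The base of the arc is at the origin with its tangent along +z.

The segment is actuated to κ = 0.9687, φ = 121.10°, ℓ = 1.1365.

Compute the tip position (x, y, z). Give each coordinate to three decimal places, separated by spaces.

-0.292 0.484 0.920

θ = κ·ℓ = 0.9687 × 1.1365 = 1.10093 rad
ρ = (1 − cos θ)/κ = (1 − 0.45277)/0.9687 = 0.56491
z = sin θ / κ = 0.89163/0.9687 = 0.92044
x = ρ cos φ = 0.56491 × cos(121.10°) = -0.29180
y = ρ sin φ = 0.56491 × sin(121.10°) = 0.48372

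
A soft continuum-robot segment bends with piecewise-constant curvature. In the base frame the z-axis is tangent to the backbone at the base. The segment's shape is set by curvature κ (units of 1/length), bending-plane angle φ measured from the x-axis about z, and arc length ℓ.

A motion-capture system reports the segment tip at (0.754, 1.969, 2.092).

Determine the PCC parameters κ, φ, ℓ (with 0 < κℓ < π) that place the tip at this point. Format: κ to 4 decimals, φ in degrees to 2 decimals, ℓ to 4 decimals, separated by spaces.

0.4780 69.05 3.3026

ρ = √(x²+y²) = √(0.754² + 1.969²) = 2.10843
φ = atan2(y, x) mod 360° = atan2(1.969, 0.754) = 69.0464°
|p|² = ρ² + z² = 2.10843² + 2.092² = 8.82194
κ = 2ρ / |p|² = 2×2.10843 / 8.82194 = 0.47800
θ = 2·atan2(ρ, z) = 2·atan2(2.10843, 2.092) = 1.57862 rad
ℓ = θ/κ = 1.57862/0.47800 = 3.30257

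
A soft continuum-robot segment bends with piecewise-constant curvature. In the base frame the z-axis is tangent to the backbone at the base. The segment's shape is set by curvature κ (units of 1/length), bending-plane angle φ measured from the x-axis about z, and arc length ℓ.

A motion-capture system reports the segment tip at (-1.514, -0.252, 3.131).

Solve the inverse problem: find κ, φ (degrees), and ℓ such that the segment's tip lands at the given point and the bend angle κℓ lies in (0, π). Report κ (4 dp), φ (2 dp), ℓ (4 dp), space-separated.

ρ = √(x²+y²) = √(-1.514² + -0.252²) = 1.53483
φ = atan2(y, x) mod 360° = atan2(-0.252, -1.514) = 189.4500°
|p|² = ρ² + z² = 1.53483² + 3.131² = 12.15886
κ = 2ρ / |p|² = 2×1.53483 / 12.15886 = 0.25246
θ = 2·atan2(ρ, z) = 2·atan2(1.53483, 3.131) = 0.91156 rad
ℓ = θ/κ = 0.91156/0.25246 = 3.61067

0.2525 189.45 3.6107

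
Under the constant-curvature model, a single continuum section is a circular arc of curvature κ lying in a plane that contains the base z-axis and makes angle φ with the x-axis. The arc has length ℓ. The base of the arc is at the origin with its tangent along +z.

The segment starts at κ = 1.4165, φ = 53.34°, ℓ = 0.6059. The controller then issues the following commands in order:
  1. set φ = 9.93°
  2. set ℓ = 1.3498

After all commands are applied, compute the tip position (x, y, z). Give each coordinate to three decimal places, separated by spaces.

0.928 0.162 0.665

initial: κ=1.4165, φ=53.34°, ℓ=0.6059
cmd 1: set φ=9.93° → (κ,φ,ℓ)=(1.4165,9.93°,0.6059) → tip=(0.2408,0.0422,0.5342)
cmd 2: set ℓ=1.3498 → (κ,φ,ℓ)=(1.4165,9.93°,1.3498) → tip=(0.9281,0.1625,0.6653)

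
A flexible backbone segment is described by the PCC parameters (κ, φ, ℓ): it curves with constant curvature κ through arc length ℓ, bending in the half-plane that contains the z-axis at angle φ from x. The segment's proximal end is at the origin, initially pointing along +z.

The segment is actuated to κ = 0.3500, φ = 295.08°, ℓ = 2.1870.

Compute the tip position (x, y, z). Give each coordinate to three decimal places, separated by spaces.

θ = κ·ℓ = 0.3500 × 2.1870 = 0.76545 rad
ρ = (1 − cos θ)/κ = (1 − 0.72107)/0.3500 = 0.79694
z = sin θ / κ = 0.69286/0.3500 = 1.97960
x = ρ cos φ = 0.79694 × cos(295.08°) = 0.33781
y = ρ sin φ = 0.79694 × sin(295.08°) = -0.72180

0.338 -0.722 1.980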